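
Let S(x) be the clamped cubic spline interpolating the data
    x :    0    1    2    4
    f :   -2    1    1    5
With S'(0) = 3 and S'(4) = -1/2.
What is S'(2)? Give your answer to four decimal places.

0.6364

Put M_i = S'' at the i-th knot. Here h = (1, 1, 2) and Δ = (3, 0, 2), so the interior equations h_(i-1)·M_(i-1) + 2(h_(i-1)+h_i)·M_i + h_i·M_(i+1) = 6(Δ_i − Δ_(i-1)) read
  1·M_0 + 4·M_1 + 1·M_2 = 6(Δ_1 - Δ_0) = -18
  1·M_1 + 6·M_2 + 2·M_3 = 6(Δ_2 - Δ_1) = 12
Clamped end conditions give two more equations: 2h_0·M_0 + h_0·M_1 = 6(Δ_0 - S'(0)) = 0 and h_2·M_2 + 2h_2·M_3 = 6(S'(4) - Δ_2) = -15.
Forward elimination and back-substitution give M_0 = 73/22, M_1 = -73/11, M_2 = 115/22, M_3 = -70/11.
On [2, 4], S'(x) = b_2 + 2c_2·(x - 2) + 3d_2·(x - 2)² with b_2 = Δ_2 - h_2(2M_2 + M_3)/6 = 7/11, c_2 = M_2/2 = 115/44, d_2 = (M_3 - M_2)/(6h_2) = -85/88. So S'(2) = 7/11.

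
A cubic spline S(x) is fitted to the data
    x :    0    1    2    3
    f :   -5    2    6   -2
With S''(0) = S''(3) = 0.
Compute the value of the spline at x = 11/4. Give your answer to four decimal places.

0.7031

Write σ_i for S''(x_i). With h_i = 1, 1, 1 and divided differences Δ_i = 7, 4, -8, the continuity of S' gives the tridiagonal system
  1·σ_0 + 4·σ_1 + 1·σ_2 = 6(Δ_1 - Δ_0) = -18
  1·σ_1 + 4·σ_2 + 1·σ_3 = 6(Δ_2 - Δ_1) = -72
Natural end conditions: σ_0 = σ_3 = 0.
Solving the tridiagonal system: σ_0 = 0, σ_1 = 0, σ_2 = -18, σ_3 = 0.
On [2, 3], S(x) = 6 - 2·(x - 2) - 9·(x - 2)² + 3·(x - 2)³.
With (x - 2) = 3/4: S(11/4) = 45/64.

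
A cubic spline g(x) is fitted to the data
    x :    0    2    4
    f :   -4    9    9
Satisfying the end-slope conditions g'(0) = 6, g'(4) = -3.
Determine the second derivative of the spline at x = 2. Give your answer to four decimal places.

With m_i denoting the second derivative at x_i, h_i = 2, 2, and Δ_i = (y_(i+1) − y_i)/h_i = 13/2, 0:
  2·m_0 + 8·m_1 + 2·m_2 = 6(Δ_1 - Δ_0) = -39
Clamped end conditions give two more equations: 2h_0·m_0 + h_0·m_1 = 6(Δ_0 - g'(0)) = 3 and h_1·m_1 + 2h_1·m_2 = 6(g'(4) - Δ_1) = -18.
Hence m_0 = 27/8, m_1 = -21/4, m_2 = -15/8.

-5.2500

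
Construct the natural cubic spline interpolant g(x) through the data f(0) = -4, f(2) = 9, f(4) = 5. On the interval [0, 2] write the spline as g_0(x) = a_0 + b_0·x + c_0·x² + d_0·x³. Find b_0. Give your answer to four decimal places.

Write σ_i for g''(x_i). With h_i = 2, 2 and divided differences Δ_i = 13/2, -2, the continuity of g' gives the tridiagonal system
  2·σ_0 + 8·σ_1 + 2·σ_2 = 6(Δ_1 - Δ_0) = -51
Natural end conditions: σ_0 = σ_2 = 0.
Solving the tridiagonal system: σ_0 = 0, σ_1 = -51/8, σ_2 = 0.
On [0, 2], with g_0(x) = a_0 + b_0·x + c_0·x² + d_0·x³: c_0 = σ_0/2 = 0, d_0 = (σ_1 - σ_0)/(6h_0) = -17/32, b_0 = Δ_0 - h_0(2σ_0 + σ_1)/6 = 69/8.

8.6250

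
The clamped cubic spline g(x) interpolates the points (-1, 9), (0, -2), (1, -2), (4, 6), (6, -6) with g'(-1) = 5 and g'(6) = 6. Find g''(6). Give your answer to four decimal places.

Let M_i = g''(x_i). Step sizes h_i = 1, 1, 3, 2; slopes of the chords Δ_i = (y_(i+1) - y_i)/h_i = -11, 0, 8/3, -6.
  1·M_0 + 4·M_1 + 1·M_2 = 6(Δ_1 - Δ_0) = 66
  1·M_1 + 8·M_2 + 3·M_3 = 6(Δ_2 - Δ_1) = 16
  3·M_2 + 10·M_3 + 2·M_4 = 6(Δ_3 - Δ_2) = -52
Clamped end conditions give two more equations: 2h_0·M_0 + h_0·M_1 = 6(Δ_0 - g'(-1)) = -96 and h_3·M_3 + 2h_3·M_4 = 6(g'(6) - Δ_3) = 72.
Solving the tridiagonal system: M_0 = -9026/141, M_1 = 4516/141, M_2 = 268/141, M_3 = -1468/141, M_4 = 3272/141.

23.2057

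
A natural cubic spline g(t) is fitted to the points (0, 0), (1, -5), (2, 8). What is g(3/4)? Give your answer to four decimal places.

Write M_i for g''(x_i). With h_i = 1, 1 and divided differences Δ_i = -5, 13, the continuity of g' gives the tridiagonal system
  1·M_0 + 4·M_1 + 1·M_2 = 6(Δ_1 - Δ_0) = 108
Natural end conditions: M_0 = M_2 = 0.
Hence M_0 = 0, M_1 = 27, M_2 = 0.
On [0, 1], g(t) = 0 - 19/2·t + 0·t² + 9/2·t³.
With t = 3/4: g(3/4) = -669/128.

-5.2266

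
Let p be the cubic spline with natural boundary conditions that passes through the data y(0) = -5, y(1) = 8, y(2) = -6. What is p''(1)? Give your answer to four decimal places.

-40.5000

Put M_i = p'' at the i-th knot. Here h = (1, 1) and Δ = (13, -14), so the interior equations h_(i-1)·M_(i-1) + 2(h_(i-1)+h_i)·M_i + h_i·M_(i+1) = 6(Δ_i − Δ_(i-1)) read
  1·M_0 + 4·M_1 + 1·M_2 = 6(Δ_1 - Δ_0) = -162
Natural end conditions: M_0 = M_2 = 0.
Solving: M_0 = 0, M_1 = -81/2, M_2 = 0.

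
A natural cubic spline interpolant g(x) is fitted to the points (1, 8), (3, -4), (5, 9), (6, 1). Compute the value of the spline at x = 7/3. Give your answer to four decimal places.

Let M_i = g''(x_i). Step sizes h_i = 2, 2, 1; slopes of the chords Δ_i = (y_(i+1) - y_i)/h_i = -6, 13/2, -8.
  2·M_0 + 8·M_1 + 2·M_2 = 6(Δ_1 - Δ_0) = 75
  2·M_1 + 6·M_2 + 1·M_3 = 6(Δ_2 - Δ_1) = -87
Natural end conditions: M_0 = M_3 = 0.
Forward elimination and back-substitution give M_0 = 0, M_1 = 156/11, M_2 = -423/22, M_3 = 0.
On [1, 3], g(x) = 8 - 118/11·(x - 1) + 0·(x - 1)² + 13/11·(x - 1)³.
With (x - 1) = 4/3: g(7/3) = -1040/297.

-3.5017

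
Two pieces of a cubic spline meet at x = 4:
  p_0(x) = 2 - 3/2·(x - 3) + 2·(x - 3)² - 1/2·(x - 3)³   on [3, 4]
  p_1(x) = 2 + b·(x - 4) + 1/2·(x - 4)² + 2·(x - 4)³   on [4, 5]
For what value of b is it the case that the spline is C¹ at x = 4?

p_0'(x) = -3/2 + 4·(x - 3) - 3/2·(x - 3)², so p_0'(4) = 1. On the right, p_1'(4) = b, so b = 1.

1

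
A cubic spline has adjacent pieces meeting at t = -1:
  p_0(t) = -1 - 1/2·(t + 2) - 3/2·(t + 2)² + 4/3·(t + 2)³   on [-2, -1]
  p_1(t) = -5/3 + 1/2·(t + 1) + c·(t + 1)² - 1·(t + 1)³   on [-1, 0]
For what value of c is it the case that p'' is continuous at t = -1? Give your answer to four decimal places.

p_0''(t) = -3 + 8·(t + 2), so p_0''(-1) = 5. On the right, p_1''(-1) = 2c, so c = 5/2.

2.5000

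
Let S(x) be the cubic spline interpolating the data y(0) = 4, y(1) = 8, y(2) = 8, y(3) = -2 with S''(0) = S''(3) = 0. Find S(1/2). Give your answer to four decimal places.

Let σ_i = S''(x_i). Step sizes h_i = 1, 1, 1; slopes of the chords Δ_i = (y_(i+1) - y_i)/h_i = 4, 0, -10.
  1·σ_0 + 4·σ_1 + 1·σ_2 = 6(Δ_1 - Δ_0) = -24
  1·σ_1 + 4·σ_2 + 1·σ_3 = 6(Δ_2 - Δ_1) = -60
Natural end conditions: σ_0 = σ_3 = 0.
Forward elimination and back-substitution give σ_0 = 0, σ_1 = -12/5, σ_2 = -72/5, σ_3 = 0.
On [0, 1], S(x) = 4 + 22/5·x + 0·x² - 2/5·x³.
With x = 1/2: S(1/2) = 123/20.

6.1500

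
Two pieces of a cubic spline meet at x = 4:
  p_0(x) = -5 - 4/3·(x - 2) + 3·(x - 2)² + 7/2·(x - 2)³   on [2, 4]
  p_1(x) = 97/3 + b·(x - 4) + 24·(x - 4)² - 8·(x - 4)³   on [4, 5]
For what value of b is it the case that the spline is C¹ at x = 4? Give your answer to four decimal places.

52.6667

p_0'(x) = -4/3 + 6·(x - 2) + 21/2·(x - 2)², so p_0'(4) = 158/3. On the right, p_1'(4) = b, so b = 158/3.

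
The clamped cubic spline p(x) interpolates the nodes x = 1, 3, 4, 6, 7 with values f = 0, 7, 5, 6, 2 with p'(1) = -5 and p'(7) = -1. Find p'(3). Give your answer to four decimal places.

1.1156

Write m_i for p''(x_i). With h_i = 2, 1, 2, 1 and divided differences Δ_i = 7/2, -2, 1/2, -4, the continuity of p' gives the tridiagonal system
  2·m_0 + 6·m_1 + 1·m_2 = 6(Δ_1 - Δ_0) = -33
  1·m_1 + 6·m_2 + 2·m_3 = 6(Δ_2 - Δ_1) = 15
  2·m_2 + 6·m_3 + 1·m_4 = 6(Δ_3 - Δ_2) = -27
Clamped end conditions give two more equations: 2h_0·m_0 + h_0·m_1 = 6(Δ_0 - p'(1)) = 51 and h_3·m_3 + 2h_3·m_4 = 6(p'(7) - Δ_3) = 18.
Solving: m_0 = 7211/372, m_1 = -1234/93, m_2 = 1459/186, m_3 = -874/93, m_4 = 1274/93.
On [3, 4], p'(x) = b_1 + 2c_1·(x - 3) + 3d_1·(x - 3)² with b_1 = Δ_1 - h_1(2m_1 + m_2)/6 = 415/372, c_1 = m_1/2 = -617/93, d_1 = (m_2 - m_1)/(6h_1) = 1309/372. So p'(3) = 415/372.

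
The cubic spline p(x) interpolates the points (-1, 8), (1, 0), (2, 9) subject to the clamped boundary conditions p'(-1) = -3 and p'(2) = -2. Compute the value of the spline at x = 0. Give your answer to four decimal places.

1.2083

Put M_i = p'' at the i-th knot. Here h = (2, 1) and Δ = (-4, 9), so the interior equations h_(i-1)·M_(i-1) + 2(h_(i-1)+h_i)·M_i + h_i·M_(i+1) = 6(Δ_i − Δ_(i-1)) read
  2·M_0 + 6·M_1 + 1·M_2 = 6(Δ_1 - Δ_0) = 78
Clamped end conditions give two more equations: 2h_0·M_0 + h_0·M_1 = 6(Δ_0 - p'(-1)) = -6 and h_1·M_1 + 2h_1·M_2 = 6(p'(2) - Δ_1) = -66.
Forward elimination and back-substitution give M_0 = -85/6, M_1 = 76/3, M_2 = -137/3.
On [-1, 1], p(x) = 8 - 3·(x + 1) - 85/12·(x + 1)² + 79/24·(x + 1)³.
With (x + 1) = 1: p(0) = 29/24.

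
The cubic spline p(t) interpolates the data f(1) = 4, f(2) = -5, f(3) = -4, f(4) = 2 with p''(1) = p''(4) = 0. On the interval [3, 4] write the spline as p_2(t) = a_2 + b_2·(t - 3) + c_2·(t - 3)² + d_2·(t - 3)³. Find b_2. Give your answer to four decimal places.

With M_i denoting the second derivative at x_i, h_i = 1, 1, 1, and Δ_i = (y_(i+1) − y_i)/h_i = -9, 1, 6:
  1·M_0 + 4·M_1 + 1·M_2 = 6(Δ_1 - Δ_0) = 60
  1·M_1 + 4·M_2 + 1·M_3 = 6(Δ_2 - Δ_1) = 30
Natural end conditions: M_0 = M_3 = 0.
Solving: M_0 = 0, M_1 = 14, M_2 = 4, M_3 = 0.
On [3, 4], with p_2(t) = a_2 + b_2·(t - 3) + c_2·(t - 3)² + d_2·(t - 3)³: c_2 = M_2/2 = 2, d_2 = (M_3 - M_2)/(6h_2) = -2/3, b_2 = Δ_2 - h_2(2M_2 + M_3)/6 = 14/3.

4.6667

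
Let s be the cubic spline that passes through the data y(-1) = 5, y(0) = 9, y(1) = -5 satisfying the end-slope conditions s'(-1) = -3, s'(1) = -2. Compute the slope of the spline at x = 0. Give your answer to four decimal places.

-6.2500

Let M_i = s''(x_i). Step sizes h_i = 1, 1; slopes of the chords Δ_i = (y_(i+1) - y_i)/h_i = 4, -14.
  1·M_0 + 4·M_1 + 1·M_2 = 6(Δ_1 - Δ_0) = -108
Clamped end conditions give two more equations: 2h_0·M_0 + h_0·M_1 = 6(Δ_0 - s'(-1)) = 42 and h_1·M_1 + 2h_1·M_2 = 6(s'(1) - Δ_1) = 72.
Solving the tridiagonal system: M_0 = 97/2, M_1 = -55, M_2 = 127/2.
On [0, 1], s'(x) = b_1 + 2c_1·x + 3d_1·x² with b_1 = Δ_1 - h_1(2M_1 + M_2)/6 = -25/4, c_1 = M_1/2 = -55/2, d_1 = (M_2 - M_1)/(6h_1) = 79/4. So s'(0) = -25/4.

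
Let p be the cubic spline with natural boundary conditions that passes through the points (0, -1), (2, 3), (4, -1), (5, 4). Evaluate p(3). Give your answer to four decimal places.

Put M_i = p'' at the i-th knot. Here h = (2, 2, 1) and Δ = (2, -2, 5), so the interior equations h_(i-1)·M_(i-1) + 2(h_(i-1)+h_i)·M_i + h_i·M_(i+1) = 6(Δ_i − Δ_(i-1)) read
  2·M_0 + 8·M_1 + 2·M_2 = 6(Δ_1 - Δ_0) = -24
  2·M_1 + 6·M_2 + 1·M_3 = 6(Δ_2 - Δ_1) = 42
Natural end conditions: M_0 = M_3 = 0.
Solving: M_0 = 0, M_1 = -57/11, M_2 = 96/11, M_3 = 0.
On [2, 4], p(t) = 3 - 16/11·(t - 2) - 57/22·(t - 2)² + 51/44·(t - 2)³.
With (t - 2) = 1: p(3) = 5/44.

0.1136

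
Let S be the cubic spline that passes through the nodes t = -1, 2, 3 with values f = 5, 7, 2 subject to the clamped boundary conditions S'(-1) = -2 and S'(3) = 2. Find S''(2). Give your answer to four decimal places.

-10.5000

With m_i denoting the second derivative at x_i, h_i = 3, 1, and Δ_i = (y_(i+1) − y_i)/h_i = 2/3, -5:
  3·m_0 + 8·m_1 + 1·m_2 = 6(Δ_1 - Δ_0) = -34
Clamped end conditions give two more equations: 2h_0·m_0 + h_0·m_1 = 6(Δ_0 - S'(-1)) = 16 and h_1·m_1 + 2h_1·m_2 = 6(S'(3) - Δ_1) = 42.
Solving: m_0 = 95/12, m_1 = -21/2, m_2 = 105/4.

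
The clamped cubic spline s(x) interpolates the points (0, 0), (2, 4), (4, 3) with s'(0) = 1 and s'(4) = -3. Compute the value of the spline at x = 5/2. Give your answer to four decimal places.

4.5820

Let m_i = s''(x_i). Step sizes h_i = 2, 2; slopes of the chords Δ_i = (y_(i+1) - y_i)/h_i = 2, -1/2.
  2·m_0 + 8·m_1 + 2·m_2 = 6(Δ_1 - Δ_0) = -15
Clamped end conditions give two more equations: 2h_0·m_0 + h_0·m_1 = 6(Δ_0 - s'(0)) = 6 and h_1·m_1 + 2h_1·m_2 = 6(s'(4) - Δ_1) = -15.
Solving the tridiagonal system: m_0 = 19/8, m_1 = -7/4, m_2 = -23/8.
On [2, 4], s(x) = 4 + 13/8·(x - 2) - 7/8·(x - 2)² - 3/32·(x - 2)³.
With (x - 2) = 1/2: s(5/2) = 1173/256.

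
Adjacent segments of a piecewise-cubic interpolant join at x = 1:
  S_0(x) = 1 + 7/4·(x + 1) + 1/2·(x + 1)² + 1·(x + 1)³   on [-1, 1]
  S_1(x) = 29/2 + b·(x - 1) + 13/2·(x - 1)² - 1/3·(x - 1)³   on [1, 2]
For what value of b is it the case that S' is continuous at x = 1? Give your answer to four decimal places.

15.7500

S_0'(x) = 7/4 + 1·(x + 1) + 3·(x + 1)², so S_0'(1) = 63/4. On the right, S_1'(1) = b, so b = 63/4.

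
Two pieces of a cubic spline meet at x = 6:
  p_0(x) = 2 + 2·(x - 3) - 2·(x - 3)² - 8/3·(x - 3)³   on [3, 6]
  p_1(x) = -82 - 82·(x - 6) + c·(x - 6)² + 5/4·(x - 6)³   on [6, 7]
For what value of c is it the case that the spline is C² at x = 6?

-26

p_0''(x) = -4 - 16·(x - 3), so p_0''(6) = -52. On the right, p_1''(6) = 2c, so c = -26.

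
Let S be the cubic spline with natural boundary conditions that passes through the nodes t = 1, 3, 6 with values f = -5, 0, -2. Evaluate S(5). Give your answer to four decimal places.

Put M_i = S'' at the i-th knot. Here h = (2, 3) and Δ = (5/2, -2/3), so the interior equations h_(i-1)·M_(i-1) + 2(h_(i-1)+h_i)·M_i + h_i·M_(i+1) = 6(Δ_i − Δ_(i-1)) read
  2·M_0 + 10·M_1 + 3·M_2 = 6(Δ_1 - Δ_0) = -19
Natural end conditions: M_0 = M_2 = 0.
Solving the tridiagonal system: M_0 = 0, M_1 = -19/10, M_2 = 0.
On [3, 6], S(t) = 0 + 37/30·(t - 3) - 19/20·(t - 3)² + 19/180·(t - 3)³.
With (t - 3) = 2: S(5) = -22/45.

-0.4889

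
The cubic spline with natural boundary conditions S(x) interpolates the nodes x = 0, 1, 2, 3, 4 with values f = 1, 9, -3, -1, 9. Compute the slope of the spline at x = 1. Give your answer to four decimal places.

Put m_i = S'' at the i-th knot. Here h = (1, 1, 1, 1) and Δ = (8, -12, 2, 10), so the interior equations h_(i-1)·m_(i-1) + 2(h_(i-1)+h_i)·m_i + h_i·m_(i+1) = 6(Δ_i − Δ_(i-1)) read
  1·m_0 + 4·m_1 + 1·m_2 = 6(Δ_1 - Δ_0) = -120
  1·m_1 + 4·m_2 + 1·m_3 = 6(Δ_2 - Δ_1) = 84
  1·m_2 + 4·m_3 + 1·m_4 = 6(Δ_3 - Δ_2) = 48
Natural end conditions: m_0 = m_4 = 0.
Solving: m_0 = 0, m_1 = -261/7, m_2 = 204/7, m_3 = 33/7, m_4 = 0.
On [1, 2], S'(x) = b_1 + 2c_1·(x - 1) + 3d_1·(x - 1)² with b_1 = Δ_1 - h_1(2m_1 + m_2)/6 = -31/7, c_1 = m_1/2 = -261/14, d_1 = (m_2 - m_1)/(6h_1) = 155/14. So S'(1) = -31/7.

-4.4286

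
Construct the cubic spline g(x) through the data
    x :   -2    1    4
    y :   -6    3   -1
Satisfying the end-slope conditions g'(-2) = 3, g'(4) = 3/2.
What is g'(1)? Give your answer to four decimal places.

0.1250

With m_i denoting the second derivative at x_i, h_i = 3, 3, and Δ_i = (y_(i+1) − y_i)/h_i = 3, -4/3:
  3·m_0 + 12·m_1 + 3·m_2 = 6(Δ_1 - Δ_0) = -26
Clamped end conditions give two more equations: 2h_0·m_0 + h_0·m_1 = 6(Δ_0 - g'(-2)) = 0 and h_1·m_1 + 2h_1·m_2 = 6(g'(4) - Δ_1) = 17.
Forward elimination and back-substitution give m_0 = 23/12, m_1 = -23/6, m_2 = 19/4.
On [1, 4], g'(x) = b_1 + 2c_1·(x - 1) + 3d_1·(x - 1)² with b_1 = Δ_1 - h_1(2m_1 + m_2)/6 = 1/8, c_1 = m_1/2 = -23/12, d_1 = (m_2 - m_1)/(6h_1) = 103/216. So g'(1) = 1/8.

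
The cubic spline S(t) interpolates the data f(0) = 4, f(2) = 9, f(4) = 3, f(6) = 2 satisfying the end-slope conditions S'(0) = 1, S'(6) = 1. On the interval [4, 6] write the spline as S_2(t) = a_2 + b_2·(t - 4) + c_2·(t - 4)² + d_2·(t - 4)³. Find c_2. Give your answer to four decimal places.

Put M_i = S'' at the i-th knot. Here h = (2, 2, 2) and Δ = (5/2, -3, -1/2), so the interior equations h_(i-1)·M_(i-1) + 2(h_(i-1)+h_i)·M_i + h_i·M_(i+1) = 6(Δ_i − Δ_(i-1)) read
  2·M_0 + 8·M_1 + 2·M_2 = 6(Δ_1 - Δ_0) = -33
  2·M_1 + 8·M_2 + 2·M_3 = 6(Δ_2 - Δ_1) = 15
Clamped end conditions give two more equations: 2h_0·M_0 + h_0·M_1 = 6(Δ_0 - S'(0)) = 9 and h_2·M_2 + 2h_2·M_3 = 6(S'(6) - Δ_2) = 9.
Forward elimination and back-substitution give M_0 = 27/5, M_1 = -63/10, M_2 = 33/10, M_3 = 3/5.
On [4, 6], with S_2(t) = a_2 + b_2·(t - 4) + c_2·(t - 4)² + d_2·(t - 4)³: c_2 = M_2/2 = 33/20, d_2 = (M_3 - M_2)/(6h_2) = -9/40, b_2 = Δ_2 - h_2(2M_2 + M_3)/6 = -29/10.

1.6500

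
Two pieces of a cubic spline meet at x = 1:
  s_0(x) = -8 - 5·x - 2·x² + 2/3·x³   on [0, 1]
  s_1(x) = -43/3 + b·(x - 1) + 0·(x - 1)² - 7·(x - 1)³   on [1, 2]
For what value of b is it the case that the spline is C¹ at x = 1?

-7

s_0'(x) = -5 - 4·x + 2·x², so s_0'(1) = -7. On the right, s_1'(1) = b, so b = -7.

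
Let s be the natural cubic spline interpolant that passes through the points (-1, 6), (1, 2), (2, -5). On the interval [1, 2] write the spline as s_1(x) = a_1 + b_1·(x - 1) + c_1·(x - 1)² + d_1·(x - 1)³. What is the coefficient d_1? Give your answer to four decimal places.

0.8333

Put m_i = s'' at the i-th knot. Here h = (2, 1) and Δ = (-2, -7), so the interior equations h_(i-1)·m_(i-1) + 2(h_(i-1)+h_i)·m_i + h_i·m_(i+1) = 6(Δ_i − Δ_(i-1)) read
  2·m_0 + 6·m_1 + 1·m_2 = 6(Δ_1 - Δ_0) = -30
Natural end conditions: m_0 = m_2 = 0.
Solving: m_0 = 0, m_1 = -5, m_2 = 0.
On [1, 2], with s_1(x) = a_1 + b_1·(x - 1) + c_1·(x - 1)² + d_1·(x - 1)³: c_1 = m_1/2 = -5/2, d_1 = (m_2 - m_1)/(6h_1) = 5/6, b_1 = Δ_1 - h_1(2m_1 + m_2)/6 = -16/3.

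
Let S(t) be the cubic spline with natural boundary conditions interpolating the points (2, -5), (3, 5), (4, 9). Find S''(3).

-9

With σ_i denoting the second derivative at x_i, h_i = 1, 1, and Δ_i = (y_(i+1) − y_i)/h_i = 10, 4:
  1·σ_0 + 4·σ_1 + 1·σ_2 = 6(Δ_1 - Δ_0) = -36
Natural end conditions: σ_0 = σ_2 = 0.
Solving: σ_0 = 0, σ_1 = -9, σ_2 = 0.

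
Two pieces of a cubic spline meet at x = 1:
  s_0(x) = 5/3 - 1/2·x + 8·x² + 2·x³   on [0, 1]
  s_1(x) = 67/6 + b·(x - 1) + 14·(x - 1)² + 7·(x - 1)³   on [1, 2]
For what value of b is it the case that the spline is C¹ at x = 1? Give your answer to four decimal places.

s_0'(x) = -1/2 + 16·x + 6·x², so s_0'(1) = 43/2. On the right, s_1'(1) = b, so b = 43/2.

21.5000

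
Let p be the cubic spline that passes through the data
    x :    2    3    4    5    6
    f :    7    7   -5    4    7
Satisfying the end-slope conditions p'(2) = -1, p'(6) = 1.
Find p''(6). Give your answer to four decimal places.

Write m_i for p''(x_i). With h_i = 1, 1, 1, 1 and divided differences Δ_i = 0, -12, 9, 3, the continuity of p' gives the tridiagonal system
  1·m_0 + 4·m_1 + 1·m_2 = 6(Δ_1 - Δ_0) = -72
  1·m_1 + 4·m_2 + 1·m_3 = 6(Δ_2 - Δ_1) = 126
  1·m_2 + 4·m_3 + 1·m_4 = 6(Δ_3 - Δ_2) = -36
Clamped end conditions give two more equations: 2h_0·m_0 + h_0·m_1 = 6(Δ_0 - p'(2)) = 6 and h_3·m_3 + 2h_3·m_4 = 6(p'(6) - Δ_3) = -12.
Solving: m_0 = 283/14, m_1 = -241/7, m_2 = 91/2, m_3 = -151/7, m_4 = 67/14.

4.7857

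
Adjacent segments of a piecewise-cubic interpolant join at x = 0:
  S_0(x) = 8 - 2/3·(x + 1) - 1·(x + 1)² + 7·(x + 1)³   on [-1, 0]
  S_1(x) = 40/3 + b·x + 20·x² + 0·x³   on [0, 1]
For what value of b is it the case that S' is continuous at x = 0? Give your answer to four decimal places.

S_0'(x) = -2/3 - 2·(x + 1) + 21·(x + 1)², so S_0'(0) = 55/3. On the right, S_1'(0) = b, so b = 55/3.

18.3333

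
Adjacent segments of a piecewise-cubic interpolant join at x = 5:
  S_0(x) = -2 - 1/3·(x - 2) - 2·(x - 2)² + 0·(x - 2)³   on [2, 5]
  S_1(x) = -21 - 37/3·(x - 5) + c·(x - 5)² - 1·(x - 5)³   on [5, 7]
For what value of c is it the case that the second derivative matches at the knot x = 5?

-2

S_0''(x) = -4 + 0·(x - 2), so S_0''(5) = -4. On the right, S_1''(5) = 2c, so c = -2.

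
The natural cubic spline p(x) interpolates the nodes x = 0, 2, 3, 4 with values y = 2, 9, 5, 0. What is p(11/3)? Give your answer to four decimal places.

1.6473

Write M_i for p''(x_i). With h_i = 2, 1, 1 and divided differences Δ_i = 7/2, -4, -5, the continuity of p' gives the tridiagonal system
  2·M_0 + 6·M_1 + 1·M_2 = 6(Δ_1 - Δ_0) = -45
  1·M_1 + 4·M_2 + 1·M_3 = 6(Δ_2 - Δ_1) = -6
Natural end conditions: M_0 = M_3 = 0.
Solving the tridiagonal system: M_0 = 0, M_1 = -174/23, M_2 = 9/23, M_3 = 0.
On [3, 4], p(x) = 5 - 118/23·(x - 3) + 9/46·(x - 3)² - 3/46·(x - 3)³.
With (x - 3) = 2/3: p(11/3) = 341/207.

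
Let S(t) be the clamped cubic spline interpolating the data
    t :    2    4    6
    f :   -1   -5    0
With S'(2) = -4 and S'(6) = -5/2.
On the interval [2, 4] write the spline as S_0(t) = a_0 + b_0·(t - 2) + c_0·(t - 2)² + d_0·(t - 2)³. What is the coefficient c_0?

Let σ_i = S''(x_i). Step sizes h_i = 2, 2; slopes of the chords Δ_i = (y_(i+1) - y_i)/h_i = -2, 5/2.
  2·σ_0 + 8·σ_1 + 2·σ_2 = 6(Δ_1 - Δ_0) = 27
Clamped end conditions give two more equations: 2h_0·σ_0 + h_0·σ_1 = 6(Δ_0 - S'(2)) = 12 and h_1·σ_1 + 2h_1·σ_2 = 6(S'(6) - Δ_1) = -30.
Solving: σ_0 = 0, σ_1 = 6, σ_2 = -21/2.
On [2, 4], with S_0(t) = a_0 + b_0·(t - 2) + c_0·(t - 2)² + d_0·(t - 2)³: c_0 = σ_0/2 = 0, d_0 = (σ_1 - σ_0)/(6h_0) = 1/2, b_0 = Δ_0 - h_0(2σ_0 + σ_1)/6 = -4.

0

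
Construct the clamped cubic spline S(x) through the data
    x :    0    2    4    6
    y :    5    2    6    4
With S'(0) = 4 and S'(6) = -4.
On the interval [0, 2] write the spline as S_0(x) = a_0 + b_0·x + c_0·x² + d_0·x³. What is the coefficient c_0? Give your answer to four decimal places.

Put M_i = S'' at the i-th knot. Here h = (2, 2, 2) and Δ = (-3/2, 2, -1), so the interior equations h_(i-1)·M_(i-1) + 2(h_(i-1)+h_i)·M_i + h_i·M_(i+1) = 6(Δ_i − Δ_(i-1)) read
  2·M_0 + 8·M_1 + 2·M_2 = 6(Δ_1 - Δ_0) = 21
  2·M_1 + 8·M_2 + 2·M_3 = 6(Δ_2 - Δ_1) = -18
Clamped end conditions give two more equations: 2h_0·M_0 + h_0·M_1 = 6(Δ_0 - S'(0)) = -33 and h_2·M_2 + 2h_2·M_3 = 6(S'(6) - Δ_2) = -18.
Solving the tridiagonal system: M_0 = -341/30, M_1 = 187/30, M_2 = -46/15, M_3 = -89/30.
On [0, 2], with S_0(x) = a_0 + b_0·x + c_0·x² + d_0·x³: c_0 = M_0/2 = -341/60, d_0 = (M_1 - M_0)/(6h_0) = 22/15, b_0 = Δ_0 - h_0(2M_0 + M_1)/6 = 4.

-5.6833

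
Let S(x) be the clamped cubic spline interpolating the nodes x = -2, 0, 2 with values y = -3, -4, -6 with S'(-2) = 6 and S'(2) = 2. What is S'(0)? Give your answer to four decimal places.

With M_i denoting the second derivative at x_i, h_i = 2, 2, and Δ_i = (y_(i+1) − y_i)/h_i = -1/2, -1:
  2·M_0 + 8·M_1 + 2·M_2 = 6(Δ_1 - Δ_0) = -3
Clamped end conditions give two more equations: 2h_0·M_0 + h_0·M_1 = 6(Δ_0 - S'(-2)) = -39 and h_1·M_1 + 2h_1·M_2 = 6(S'(2) - Δ_1) = 18.
Solving: M_0 = -83/8, M_1 = 5/4, M_2 = 31/8.
On [0, 2], S'(x) = b_1 + 2c_1·x + 3d_1·x² with b_1 = Δ_1 - h_1(2M_1 + M_2)/6 = -25/8, c_1 = M_1/2 = 5/8, d_1 = (M_2 - M_1)/(6h_1) = 7/32. So S'(0) = -25/8.

-3.1250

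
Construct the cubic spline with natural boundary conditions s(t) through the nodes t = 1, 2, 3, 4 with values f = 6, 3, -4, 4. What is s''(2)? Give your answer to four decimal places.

Write σ_i for s''(x_i). With h_i = 1, 1, 1 and divided differences Δ_i = -3, -7, 8, the continuity of s' gives the tridiagonal system
  1·σ_0 + 4·σ_1 + 1·σ_2 = 6(Δ_1 - Δ_0) = -24
  1·σ_1 + 4·σ_2 + 1·σ_3 = 6(Δ_2 - Δ_1) = 90
Natural end conditions: σ_0 = σ_3 = 0.
Forward elimination and back-substitution give σ_0 = 0, σ_1 = -62/5, σ_2 = 128/5, σ_3 = 0.

-12.4000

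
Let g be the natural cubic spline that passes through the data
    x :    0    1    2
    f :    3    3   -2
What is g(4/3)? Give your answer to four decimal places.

Let m_i = g''(x_i). Step sizes h_i = 1, 1; slopes of the chords Δ_i = (y_(i+1) - y_i)/h_i = 0, -5.
  1·m_0 + 4·m_1 + 1·m_2 = 6(Δ_1 - Δ_0) = -30
Natural end conditions: m_0 = m_2 = 0.
Hence m_0 = 0, m_1 = -15/2, m_2 = 0.
On [1, 2], g(x) = 3 - 5/2·(x - 1) - 15/4·(x - 1)² + 5/4·(x - 1)³.
With (x - 1) = 1/3: g(4/3) = 97/54.

1.7963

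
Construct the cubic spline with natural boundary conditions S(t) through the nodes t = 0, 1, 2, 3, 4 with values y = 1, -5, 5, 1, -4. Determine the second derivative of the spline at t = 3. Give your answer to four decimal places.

6.1071

Write M_i for S''(x_i). With h_i = 1, 1, 1, 1 and divided differences Δ_i = -6, 10, -4, -5, the continuity of S' gives the tridiagonal system
  1·M_0 + 4·M_1 + 1·M_2 = 6(Δ_1 - Δ_0) = 96
  1·M_1 + 4·M_2 + 1·M_3 = 6(Δ_2 - Δ_1) = -84
  1·M_2 + 4·M_3 + 1·M_4 = 6(Δ_3 - Δ_2) = -6
Natural end conditions: M_0 = M_4 = 0.
Hence M_0 = 0, M_1 = 885/28, M_2 = -213/7, M_3 = 171/28, M_4 = 0.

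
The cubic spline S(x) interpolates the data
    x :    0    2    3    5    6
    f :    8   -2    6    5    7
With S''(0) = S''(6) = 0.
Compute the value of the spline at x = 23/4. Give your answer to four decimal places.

Write m_i for S''(x_i). With h_i = 2, 1, 2, 1 and divided differences Δ_i = -5, 8, -1/2, 2, the continuity of S' gives the tridiagonal system
  2·m_0 + 6·m_1 + 1·m_2 = 6(Δ_1 - Δ_0) = 78
  1·m_1 + 6·m_2 + 2·m_3 = 6(Δ_2 - Δ_1) = -51
  2·m_2 + 6·m_3 + 1·m_4 = 6(Δ_3 - Δ_2) = 15
Natural end conditions: m_0 = m_4 = 0.
Hence m_0 = 0, m_1 = 472/31, m_2 = -414/31, m_3 = 431/62, m_4 = 0.
On [5, 6], S(x) = 5 - 59/186·(x - 5) + 431/124·(x - 5)² - 431/372·(x - 5)³.
With (x - 5) = 3/4: S(23/4) = 49429/7936.

6.2285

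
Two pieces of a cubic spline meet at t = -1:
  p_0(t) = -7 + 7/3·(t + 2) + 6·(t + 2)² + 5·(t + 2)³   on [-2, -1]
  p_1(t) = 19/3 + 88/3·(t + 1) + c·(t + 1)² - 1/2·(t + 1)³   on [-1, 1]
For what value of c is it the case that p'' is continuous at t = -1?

p_0''(t) = 12 + 30·(t + 2), so p_0''(-1) = 42. On the right, p_1''(-1) = 2c, so c = 21.

21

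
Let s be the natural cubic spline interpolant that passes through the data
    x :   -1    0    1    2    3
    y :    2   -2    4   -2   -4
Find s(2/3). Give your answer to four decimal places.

Let M_i = s''(x_i). Step sizes h_i = 1, 1, 1, 1; slopes of the chords Δ_i = (y_(i+1) - y_i)/h_i = -4, 6, -6, -2.
  1·M_0 + 4·M_1 + 1·M_2 = 6(Δ_1 - Δ_0) = 60
  1·M_1 + 4·M_2 + 1·M_3 = 6(Δ_2 - Δ_1) = -72
  1·M_2 + 4·M_3 + 1·M_4 = 6(Δ_3 - Δ_2) = 24
Natural end conditions: M_0 = M_4 = 0.
Forward elimination and back-substitution give M_0 = 0, M_1 = 303/14, M_2 = -186/7, M_3 = 177/14, M_4 = 0.
On [0, 1], s(x) = -2 + 45/14·x + 303/28·x² - 225/28·x³.
With x = 2/3: s(2/3) = 18/7.

2.5714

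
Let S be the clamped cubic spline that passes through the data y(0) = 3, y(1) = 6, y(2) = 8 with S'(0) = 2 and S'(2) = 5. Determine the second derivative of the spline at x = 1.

Let m_i = S''(x_i). Step sizes h_i = 1, 1; slopes of the chords Δ_i = (y_(i+1) - y_i)/h_i = 3, 2.
  1·m_0 + 4·m_1 + 1·m_2 = 6(Δ_1 - Δ_0) = -6
Clamped end conditions give two more equations: 2h_0·m_0 + h_0·m_1 = 6(Δ_0 - S'(0)) = 6 and h_1·m_1 + 2h_1·m_2 = 6(S'(2) - Δ_1) = 18.
Solving: m_0 = 6, m_1 = -6, m_2 = 12.

-6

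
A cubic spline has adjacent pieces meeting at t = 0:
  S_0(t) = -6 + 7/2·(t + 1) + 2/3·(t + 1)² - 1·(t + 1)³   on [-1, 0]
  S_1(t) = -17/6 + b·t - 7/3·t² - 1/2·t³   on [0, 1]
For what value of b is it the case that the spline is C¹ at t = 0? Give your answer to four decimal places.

1.8333

S_0'(t) = 7/2 + 4/3·(t + 1) - 3·(t + 1)², so S_0'(0) = 11/6. On the right, S_1'(0) = b, so b = 11/6.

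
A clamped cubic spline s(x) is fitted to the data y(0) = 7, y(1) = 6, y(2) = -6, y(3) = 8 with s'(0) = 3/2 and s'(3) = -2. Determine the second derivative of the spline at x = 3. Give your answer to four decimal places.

-82.3333

Put M_i = s'' at the i-th knot. Here h = (1, 1, 1) and Δ = (-1, -12, 14), so the interior equations h_(i-1)·M_(i-1) + 2(h_(i-1)+h_i)·M_i + h_i·M_(i+1) = 6(Δ_i − Δ_(i-1)) read
  1·M_0 + 4·M_1 + 1·M_2 = 6(Δ_1 - Δ_0) = -66
  1·M_1 + 4·M_2 + 1·M_3 = 6(Δ_2 - Δ_1) = 156
Clamped end conditions give two more equations: 2h_0·M_0 + h_0·M_1 = 6(Δ_0 - s'(0)) = -15 and h_2·M_2 + 2h_2·M_3 = 6(s'(3) - Δ_2) = -96.
Hence M_0 = 32/3, M_1 = -109/3, M_2 = 206/3, M_3 = -247/3.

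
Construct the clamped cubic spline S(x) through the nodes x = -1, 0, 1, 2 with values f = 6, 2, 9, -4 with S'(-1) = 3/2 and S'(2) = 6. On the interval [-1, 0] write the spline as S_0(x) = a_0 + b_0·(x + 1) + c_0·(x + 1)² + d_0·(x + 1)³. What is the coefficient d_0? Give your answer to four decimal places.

13.1000

Put M_i = S'' at the i-th knot. Here h = (1, 1, 1) and Δ = (-4, 7, -13), so the interior equations h_(i-1)·M_(i-1) + 2(h_(i-1)+h_i)·M_i + h_i·M_(i+1) = 6(Δ_i − Δ_(i-1)) read
  1·M_0 + 4·M_1 + 1·M_2 = 6(Δ_1 - Δ_0) = 66
  1·M_1 + 4·M_2 + 1·M_3 = 6(Δ_2 - Δ_1) = -120
Clamped end conditions give two more equations: 2h_0·M_0 + h_0·M_1 = 6(Δ_0 - S'(-1)) = -33 and h_2·M_2 + 2h_2·M_3 = 6(S'(2) - Δ_2) = 114.
Hence M_0 = -186/5, M_1 = 207/5, M_2 = -312/5, M_3 = 441/5.
On [-1, 0], with S_0(x) = a_0 + b_0·(x + 1) + c_0·(x + 1)² + d_0·(x + 1)³: c_0 = M_0/2 = -93/5, d_0 = (M_1 - M_0)/(6h_0) = 131/10, b_0 = Δ_0 - h_0(2M_0 + M_1)/6 = 3/2.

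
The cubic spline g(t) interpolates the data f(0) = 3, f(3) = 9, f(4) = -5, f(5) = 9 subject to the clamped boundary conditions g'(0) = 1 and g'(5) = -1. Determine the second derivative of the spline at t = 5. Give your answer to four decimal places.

-79.1034

Let m_i = g''(x_i). Step sizes h_i = 3, 1, 1; slopes of the chords Δ_i = (y_(i+1) - y_i)/h_i = 2, -14, 14.
  3·m_0 + 8·m_1 + 1·m_2 = 6(Δ_1 - Δ_0) = -96
  1·m_1 + 4·m_2 + 1·m_3 = 6(Δ_2 - Δ_1) = 168
Clamped end conditions give two more equations: 2h_0·m_0 + h_0·m_1 = 6(Δ_0 - g'(0)) = 6 and h_2·m_2 + 2h_2·m_3 = 6(g'(5) - Δ_2) = -90.
Hence m_0 = 402/29, m_1 = -746/29, m_2 = 1978/29, m_3 = -2294/29.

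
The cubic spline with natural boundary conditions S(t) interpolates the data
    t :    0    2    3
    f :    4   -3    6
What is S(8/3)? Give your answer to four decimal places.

2.3827

Let m_i = S''(x_i). Step sizes h_i = 2, 1; slopes of the chords Δ_i = (y_(i+1) - y_i)/h_i = -7/2, 9.
  2·m_0 + 6·m_1 + 1·m_2 = 6(Δ_1 - Δ_0) = 75
Natural end conditions: m_0 = m_2 = 0.
Hence m_0 = 0, m_1 = 25/2, m_2 = 0.
On [2, 3], S(t) = -3 + 29/6·(t - 2) + 25/4·(t - 2)² - 25/12·(t - 2)³.
With (t - 2) = 2/3: S(8/3) = 193/81.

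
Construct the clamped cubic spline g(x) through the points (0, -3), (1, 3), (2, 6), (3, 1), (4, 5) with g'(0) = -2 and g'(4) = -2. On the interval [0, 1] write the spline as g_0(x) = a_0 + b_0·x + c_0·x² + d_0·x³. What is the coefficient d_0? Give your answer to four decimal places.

Write σ_i for g''(x_i). With h_i = 1, 1, 1, 1 and divided differences Δ_i = 6, 3, -5, 4, the continuity of g' gives the tridiagonal system
  1·σ_0 + 4·σ_1 + 1·σ_2 = 6(Δ_1 - Δ_0) = -18
  1·σ_1 + 4·σ_2 + 1·σ_3 = 6(Δ_2 - Δ_1) = -48
  1·σ_2 + 4·σ_3 + 1·σ_4 = 6(Δ_3 - Δ_2) = 54
Clamped end conditions give two more equations: 2h_0·σ_0 + h_0·σ_1 = 6(Δ_0 - g'(0)) = 48 and h_3·σ_3 + 2h_3·σ_4 = 6(g'(4) - Δ_3) = -36.
Hence σ_0 = 387/14, σ_1 = -51/7, σ_2 = -33/2, σ_3 = 177/7, σ_4 = -429/14.
On [0, 1], with g_0(x) = a_0 + b_0·x + c_0·x² + d_0·x³: c_0 = σ_0/2 = 387/28, d_0 = (σ_1 - σ_0)/(6h_0) = -163/28, b_0 = Δ_0 - h_0(2σ_0 + σ_1)/6 = -2.

-5.8214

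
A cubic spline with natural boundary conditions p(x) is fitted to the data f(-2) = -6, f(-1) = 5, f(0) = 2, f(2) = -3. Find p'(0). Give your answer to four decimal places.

-5.2826

Put m_i = p'' at the i-th knot. Here h = (1, 1, 2) and Δ = (11, -3, -5/2), so the interior equations h_(i-1)·m_(i-1) + 2(h_(i-1)+h_i)·m_i + h_i·m_(i+1) = 6(Δ_i − Δ_(i-1)) read
  1·m_0 + 4·m_1 + 1·m_2 = 6(Δ_1 - Δ_0) = -84
  1·m_1 + 6·m_2 + 2·m_3 = 6(Δ_2 - Δ_1) = 3
Natural end conditions: m_0 = m_3 = 0.
Forward elimination and back-substitution give m_0 = 0, m_1 = -507/23, m_2 = 96/23, m_3 = 0.
On [0, 2], p'(x) = b_2 + 2c_2·x + 3d_2·x² with b_2 = Δ_2 - h_2(2m_2 + m_3)/6 = -243/46, c_2 = m_2/2 = 48/23, d_2 = (m_3 - m_2)/(6h_2) = -8/23. So p'(0) = -243/46.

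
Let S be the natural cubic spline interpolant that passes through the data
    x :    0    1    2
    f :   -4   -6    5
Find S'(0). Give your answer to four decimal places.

-5.2500

Put M_i = S'' at the i-th knot. Here h = (1, 1) and Δ = (-2, 11), so the interior equations h_(i-1)·M_(i-1) + 2(h_(i-1)+h_i)·M_i + h_i·M_(i+1) = 6(Δ_i − Δ_(i-1)) read
  1·M_0 + 4·M_1 + 1·M_2 = 6(Δ_1 - Δ_0) = 78
Natural end conditions: M_0 = M_2 = 0.
Forward elimination and back-substitution give M_0 = 0, M_1 = 39/2, M_2 = 0.
On [0, 1], S'(x) = b_0 + 2c_0·x + 3d_0·x² with b_0 = Δ_0 - h_0(2M_0 + M_1)/6 = -21/4, c_0 = M_0/2 = 0, d_0 = (M_1 - M_0)/(6h_0) = 13/4. So S'(0) = -21/4.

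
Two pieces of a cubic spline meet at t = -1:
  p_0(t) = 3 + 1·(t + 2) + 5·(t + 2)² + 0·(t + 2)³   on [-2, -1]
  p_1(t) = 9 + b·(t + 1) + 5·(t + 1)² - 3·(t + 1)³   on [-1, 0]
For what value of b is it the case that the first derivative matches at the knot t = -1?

p_0'(t) = 1 + 10·(t + 2) + 0·(t + 2)², so p_0'(-1) = 11. On the right, p_1'(-1) = b, so b = 11.

11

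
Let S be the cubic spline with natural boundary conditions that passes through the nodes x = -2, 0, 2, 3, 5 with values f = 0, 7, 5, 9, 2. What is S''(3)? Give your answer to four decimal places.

Put σ_i = S'' at the i-th knot. Here h = (2, 2, 1, 2) and Δ = (7/2, -1, 4, -7/2), so the interior equations h_(i-1)·σ_(i-1) + 2(h_(i-1)+h_i)·σ_i + h_i·σ_(i+1) = 6(Δ_i − Δ_(i-1)) read
  2·σ_0 + 8·σ_1 + 2·σ_2 = 6(Δ_1 - Δ_0) = -27
  2·σ_1 + 6·σ_2 + 1·σ_3 = 6(Δ_2 - Δ_1) = 30
  1·σ_2 + 6·σ_3 + 2·σ_4 = 6(Δ_3 - Δ_2) = -45
Natural end conditions: σ_0 = σ_4 = 0.
Forward elimination and back-substitution give σ_0 = 0, σ_1 = -1395/256, σ_2 = 531/64, σ_3 = -1137/128, σ_4 = 0.

-8.8828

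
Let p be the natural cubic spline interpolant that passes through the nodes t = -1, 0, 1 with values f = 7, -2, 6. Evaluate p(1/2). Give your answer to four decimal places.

0.4063

With m_i denoting the second derivative at x_i, h_i = 1, 1, and Δ_i = (y_(i+1) − y_i)/h_i = -9, 8:
  1·m_0 + 4·m_1 + 1·m_2 = 6(Δ_1 - Δ_0) = 102
Natural end conditions: m_0 = m_2 = 0.
Hence m_0 = 0, m_1 = 51/2, m_2 = 0.
On [0, 1], p(t) = -2 - 1/2·t + 51/4·t² - 17/4·t³.
With t = 1/2: p(1/2) = 13/32.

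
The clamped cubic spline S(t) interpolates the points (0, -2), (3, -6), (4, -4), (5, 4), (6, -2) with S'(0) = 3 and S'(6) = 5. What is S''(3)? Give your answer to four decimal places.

2.2963

Write M_i for S''(x_i). With h_i = 3, 1, 1, 1 and divided differences Δ_i = -4/3, 2, 8, -6, the continuity of S' gives the tridiagonal system
  3·M_0 + 8·M_1 + 1·M_2 = 6(Δ_1 - Δ_0) = 20
  1·M_1 + 4·M_2 + 1·M_3 = 6(Δ_2 - Δ_1) = 36
  1·M_2 + 4·M_3 + 1·M_4 = 6(Δ_3 - Δ_2) = -84
Clamped end conditions give two more equations: 2h_0·M_0 + h_0·M_1 = 6(Δ_0 - S'(0)) = -26 and h_3·M_3 + 2h_3·M_4 = 6(S'(6) - Δ_3) = 66.
Hence M_0 = -148/27, M_1 = 62/27, M_2 = 488/27, M_3 = -1042/27, M_4 = 1412/27.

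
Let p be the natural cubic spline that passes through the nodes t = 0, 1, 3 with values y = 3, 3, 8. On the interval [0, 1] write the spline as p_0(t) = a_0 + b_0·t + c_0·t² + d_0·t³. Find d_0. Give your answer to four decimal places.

0.4167

With σ_i denoting the second derivative at x_i, h_i = 1, 2, and Δ_i = (y_(i+1) − y_i)/h_i = 0, 5/2:
  1·σ_0 + 6·σ_1 + 2·σ_2 = 6(Δ_1 - Δ_0) = 15
Natural end conditions: σ_0 = σ_2 = 0.
Solving the tridiagonal system: σ_0 = 0, σ_1 = 5/2, σ_2 = 0.
On [0, 1], with p_0(t) = a_0 + b_0·t + c_0·t² + d_0·t³: c_0 = σ_0/2 = 0, d_0 = (σ_1 - σ_0)/(6h_0) = 5/12, b_0 = Δ_0 - h_0(2σ_0 + σ_1)/6 = -5/12.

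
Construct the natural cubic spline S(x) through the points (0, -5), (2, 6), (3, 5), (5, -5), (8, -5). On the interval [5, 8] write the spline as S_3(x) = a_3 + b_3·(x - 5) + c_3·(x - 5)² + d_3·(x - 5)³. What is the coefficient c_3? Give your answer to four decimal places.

With M_i denoting the second derivative at x_i, h_i = 2, 1, 2, 3, and Δ_i = (y_(i+1) − y_i)/h_i = 11/2, -1, -5, 0:
  2·M_0 + 6·M_1 + 1·M_2 = 6(Δ_1 - Δ_0) = -39
  1·M_1 + 6·M_2 + 2·M_3 = 6(Δ_2 - Δ_1) = -24
  2·M_2 + 10·M_3 + 3·M_4 = 6(Δ_3 - Δ_2) = 30
Natural end conditions: M_0 = M_4 = 0.
Solving the tridiagonal system: M_0 = 0, M_1 = -942/163, M_2 = -705/163, M_3 = 630/163, M_4 = 0.
On [5, 8], with S_3(x) = a_3 + b_3·(x - 5) + c_3·(x - 5)² + d_3·(x - 5)³: c_3 = M_3/2 = 315/163, d_3 = (M_4 - M_3)/(6h_3) = -35/163, b_3 = Δ_3 - h_3(2M_3 + M_4)/6 = -630/163.

1.9325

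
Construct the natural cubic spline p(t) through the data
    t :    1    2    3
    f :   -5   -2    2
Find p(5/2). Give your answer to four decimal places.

With m_i denoting the second derivative at x_i, h_i = 1, 1, and Δ_i = (y_(i+1) − y_i)/h_i = 3, 4:
  1·m_0 + 4·m_1 + 1·m_2 = 6(Δ_1 - Δ_0) = 6
Natural end conditions: m_0 = m_2 = 0.
Solving: m_0 = 0, m_1 = 3/2, m_2 = 0.
On [2, 3], p(t) = -2 + 7/2·(t - 2) + 3/4·(t - 2)² - 1/4·(t - 2)³.
With (t - 2) = 1/2: p(5/2) = -3/32.

-0.0938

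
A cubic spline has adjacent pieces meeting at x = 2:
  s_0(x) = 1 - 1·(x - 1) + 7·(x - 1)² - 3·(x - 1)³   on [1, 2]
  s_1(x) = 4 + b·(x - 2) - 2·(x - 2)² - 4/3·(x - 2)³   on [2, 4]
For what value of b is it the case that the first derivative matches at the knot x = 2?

s_0'(x) = -1 + 14·(x - 1) - 9·(x - 1)², so s_0'(2) = 4. On the right, s_1'(2) = b, so b = 4.

4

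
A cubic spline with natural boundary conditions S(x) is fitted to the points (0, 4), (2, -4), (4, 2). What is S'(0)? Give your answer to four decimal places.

-5.7500

Put σ_i = S'' at the i-th knot. Here h = (2, 2) and Δ = (-4, 3), so the interior equations h_(i-1)·σ_(i-1) + 2(h_(i-1)+h_i)·σ_i + h_i·σ_(i+1) = 6(Δ_i − Δ_(i-1)) read
  2·σ_0 + 8·σ_1 + 2·σ_2 = 6(Δ_1 - Δ_0) = 42
Natural end conditions: σ_0 = σ_2 = 0.
Hence σ_0 = 0, σ_1 = 21/4, σ_2 = 0.
On [0, 2], S'(x) = b_0 + 2c_0·x + 3d_0·x² with b_0 = Δ_0 - h_0(2σ_0 + σ_1)/6 = -23/4, c_0 = σ_0/2 = 0, d_0 = (σ_1 - σ_0)/(6h_0) = 7/16. So S'(0) = -23/4.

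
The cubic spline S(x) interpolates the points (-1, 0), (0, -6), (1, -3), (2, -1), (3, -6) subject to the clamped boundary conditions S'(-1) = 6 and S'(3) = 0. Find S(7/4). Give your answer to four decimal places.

With M_i denoting the second derivative at x_i, h_i = 1, 1, 1, 1, and Δ_i = (y_(i+1) − y_i)/h_i = -6, 3, 2, -5:
  1·M_0 + 4·M_1 + 1·M_2 = 6(Δ_1 - Δ_0) = 54
  1·M_1 + 4·M_2 + 1·M_3 = 6(Δ_2 - Δ_1) = -6
  1·M_2 + 4·M_3 + 1·M_4 = 6(Δ_3 - Δ_2) = -42
Clamped end conditions give two more equations: 2h_0·M_0 + h_0·M_1 = 6(Δ_0 - S'(-1)) = -72 and h_3·M_3 + 2h_3·M_4 = 6(S'(3) - Δ_3) = 30.
Solving the tridiagonal system: M_0 = -99/2, M_1 = 27, M_2 = -9/2, M_3 = -15, M_4 = 45/2.
On [1, 2], S(x) = -3 + 6·(x - 1) - 9/4·(x - 1)² - 7/4·(x - 1)³.
With (x - 1) = 3/4: S(7/4) = -129/256.

-0.5039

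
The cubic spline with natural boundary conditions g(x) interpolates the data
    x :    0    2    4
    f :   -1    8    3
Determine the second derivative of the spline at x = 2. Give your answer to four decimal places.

-5.2500

With M_i denoting the second derivative at x_i, h_i = 2, 2, and Δ_i = (y_(i+1) − y_i)/h_i = 9/2, -5/2:
  2·M_0 + 8·M_1 + 2·M_2 = 6(Δ_1 - Δ_0) = -42
Natural end conditions: M_0 = M_2 = 0.
Solving the tridiagonal system: M_0 = 0, M_1 = -21/4, M_2 = 0.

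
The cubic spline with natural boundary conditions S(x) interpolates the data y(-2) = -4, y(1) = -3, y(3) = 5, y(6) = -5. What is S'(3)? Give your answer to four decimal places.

1.7083

Put M_i = S'' at the i-th knot. Here h = (3, 2, 3) and Δ = (1/3, 4, -10/3), so the interior equations h_(i-1)·M_(i-1) + 2(h_(i-1)+h_i)·M_i + h_i·M_(i+1) = 6(Δ_i − Δ_(i-1)) read
  3·M_0 + 10·M_1 + 2·M_2 = 6(Δ_1 - Δ_0) = 22
  2·M_1 + 10·M_2 + 3·M_3 = 6(Δ_2 - Δ_1) = -44
Natural end conditions: M_0 = M_3 = 0.
Solving the tridiagonal system: M_0 = 0, M_1 = 77/24, M_2 = -121/24, M_3 = 0.
On [3, 6], S'(x) = b_2 + 2c_2·(x - 3) + 3d_2·(x - 3)² with b_2 = Δ_2 - h_2(2M_2 + M_3)/6 = 41/24, c_2 = M_2/2 = -121/48, d_2 = (M_3 - M_2)/(6h_2) = 121/432. So S'(3) = 41/24.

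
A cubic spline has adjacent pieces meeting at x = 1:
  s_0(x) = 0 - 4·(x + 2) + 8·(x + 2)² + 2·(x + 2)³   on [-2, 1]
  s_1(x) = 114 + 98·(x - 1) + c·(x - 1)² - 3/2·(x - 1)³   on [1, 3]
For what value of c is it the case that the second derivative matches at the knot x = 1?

26

s_0''(x) = 16 + 12·(x + 2), so s_0''(1) = 52. On the right, s_1''(1) = 2c, so c = 26.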